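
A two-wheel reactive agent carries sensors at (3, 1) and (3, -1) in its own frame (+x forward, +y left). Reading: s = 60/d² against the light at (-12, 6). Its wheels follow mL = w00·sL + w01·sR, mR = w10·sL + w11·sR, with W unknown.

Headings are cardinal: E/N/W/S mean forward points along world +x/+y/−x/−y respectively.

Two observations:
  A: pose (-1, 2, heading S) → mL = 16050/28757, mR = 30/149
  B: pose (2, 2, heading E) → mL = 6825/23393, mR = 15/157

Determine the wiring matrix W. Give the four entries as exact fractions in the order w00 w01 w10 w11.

obs A: pose=(-1,2,S) → sL=60/193, sR=60/149, mL=16050/28757, mR=30/149
obs B: pose=(2,2,E) → sL=30/149, sR=30/157, mL=6825/23393, mR=15/157
sensor matrix S = [[60/193, 60/149], [30/149, 30/157]]; det S = -14580000/672712501
solve [mL_A; mL_B] = S·[w00; w01] and [mR_A; mR_B] = S·[w10; w11]:
  w00 = 1/2, w01 = 1, w10 = 0, w11 = 1/2

1/2 1 0 1/2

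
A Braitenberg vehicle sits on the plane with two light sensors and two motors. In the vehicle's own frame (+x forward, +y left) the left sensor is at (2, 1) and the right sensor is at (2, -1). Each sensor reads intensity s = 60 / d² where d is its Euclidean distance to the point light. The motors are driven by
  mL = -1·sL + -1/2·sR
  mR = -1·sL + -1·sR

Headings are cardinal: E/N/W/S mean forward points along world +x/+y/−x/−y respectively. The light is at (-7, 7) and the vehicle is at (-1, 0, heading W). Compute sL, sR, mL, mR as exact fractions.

3/4 15/13 -69/52 -99/52

left sensor world pos  = (-3, -1); dL² = 80
right sensor world pos = (-3, 1); dR² = 52
sL = 60/80 = 3/4
sR = 60/52 = 15/13
mL = -1·sL + -1/2·sR = -69/52
mR = -1·sL + -1·sR = -99/52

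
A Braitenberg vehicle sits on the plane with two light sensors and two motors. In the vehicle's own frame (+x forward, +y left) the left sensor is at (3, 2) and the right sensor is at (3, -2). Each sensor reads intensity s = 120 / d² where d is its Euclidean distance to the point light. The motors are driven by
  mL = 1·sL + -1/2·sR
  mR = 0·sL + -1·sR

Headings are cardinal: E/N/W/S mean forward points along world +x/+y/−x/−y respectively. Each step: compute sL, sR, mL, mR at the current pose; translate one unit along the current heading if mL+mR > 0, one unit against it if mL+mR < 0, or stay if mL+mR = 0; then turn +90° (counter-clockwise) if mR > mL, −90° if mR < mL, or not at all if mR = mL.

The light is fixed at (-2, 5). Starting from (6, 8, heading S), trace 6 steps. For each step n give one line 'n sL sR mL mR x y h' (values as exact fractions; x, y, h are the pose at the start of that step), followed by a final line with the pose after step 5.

n=0: pose=(6,8,S); sL=6/5, sR=10/3; mL=-7/15, mR=-10/3; mL+mR=-19/5 → advance -1; mR−mL=-43/15 → turn -1·90°
n=1: pose=(6,9,W); sL=120/29, sR=120/61; mL=5580/1769, mR=-120/61; mL+mR=2100/1769 → advance +1; mR−mL=-9060/1769 → turn -1·90°
n=2: pose=(5,9,N); sL=60/37, sR=12/13; mL=558/481, mR=-12/13; mL+mR=114/481 → advance +1; mR−mL=-1002/481 → turn -1·90°
n=3: pose=(5,10,E); sL=120/149, sR=120/109; mL=4140/16241, mR=-120/109; mL+mR=-13740/16241 → advance -1; mR−mL=-22020/16241 → turn -1·90°
n=4: pose=(4,10,S); sL=30/17, sR=6; mL=-21/17, mR=-6; mL+mR=-123/17 → advance -1; mR−mL=-81/17 → turn -1·90°
n=5: pose=(4,11,W); sL=24/5, sR=120/73; mL=1452/365, mR=-120/73; mL+mR=852/365 → advance +1; mR−mL=-2052/365 → turn -1·90°

0 6/5 10/3 -7/15 -10/3 6 8 S
1 120/29 120/61 5580/1769 -120/61 6 9 W
2 60/37 12/13 558/481 -12/13 5 9 N
3 120/149 120/109 4140/16241 -120/109 5 10 E
4 30/17 6 -21/17 -6 4 10 S
5 24/5 120/73 1452/365 -120/73 4 11 W
final 3 11 N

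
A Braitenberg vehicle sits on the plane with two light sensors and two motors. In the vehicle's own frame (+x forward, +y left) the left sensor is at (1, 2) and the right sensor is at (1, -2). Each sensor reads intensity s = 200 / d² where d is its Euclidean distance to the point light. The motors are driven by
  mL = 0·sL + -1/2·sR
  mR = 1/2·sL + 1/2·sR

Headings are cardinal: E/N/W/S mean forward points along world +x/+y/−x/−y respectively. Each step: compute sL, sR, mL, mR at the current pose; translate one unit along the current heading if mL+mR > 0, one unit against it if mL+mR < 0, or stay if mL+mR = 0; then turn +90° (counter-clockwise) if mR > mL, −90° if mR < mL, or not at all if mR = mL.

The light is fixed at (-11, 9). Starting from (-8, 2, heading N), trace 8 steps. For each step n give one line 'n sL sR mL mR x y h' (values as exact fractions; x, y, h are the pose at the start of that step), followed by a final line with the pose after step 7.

n=0: pose=(-8,2,N); sL=200/37, sR=200/61; mL=-100/61, mR=9800/2257; mL+mR=100/37 → advance +1; mR−mL=13500/2257 → turn +1·90°
n=1: pose=(-8,3,W); sL=50/17, sR=10; mL=-5, mR=110/17; mL+mR=25/17 → advance +1; mR−mL=195/17 → turn +1·90°
n=2: pose=(-9,3,S); sL=40/13, sR=200/49; mL=-100/49, mR=2280/637; mL+mR=20/13 → advance +1; mR−mL=3580/637 → turn +1·90°
n=3: pose=(-9,2,E); sL=100/17, sR=20/9; mL=-10/9, mR=620/153; mL+mR=50/17 → advance +1; mR−mL=790/153 → turn +1·90°
n=4: pose=(-8,2,N); sL=200/37, sR=200/61; mL=-100/61, mR=9800/2257; mL+mR=100/37 → advance +1; mR−mL=13500/2257 → turn +1·90°
n=5: pose=(-8,3,W); sL=50/17, sR=10; mL=-5, mR=110/17; mL+mR=25/17 → advance +1; mR−mL=195/17 → turn +1·90°
n=6: pose=(-9,3,S); sL=40/13, sR=200/49; mL=-100/49, mR=2280/637; mL+mR=20/13 → advance +1; mR−mL=3580/637 → turn +1·90°
n=7: pose=(-9,2,E); sL=100/17, sR=20/9; mL=-10/9, mR=620/153; mL+mR=50/17 → advance +1; mR−mL=790/153 → turn +1·90°

0 200/37 200/61 -100/61 9800/2257 -8 2 N
1 50/17 10 -5 110/17 -8 3 W
2 40/13 200/49 -100/49 2280/637 -9 3 S
3 100/17 20/9 -10/9 620/153 -9 2 E
4 200/37 200/61 -100/61 9800/2257 -8 2 N
5 50/17 10 -5 110/17 -8 3 W
6 40/13 200/49 -100/49 2280/637 -9 3 S
7 100/17 20/9 -10/9 620/153 -9 2 E
final -8 2 N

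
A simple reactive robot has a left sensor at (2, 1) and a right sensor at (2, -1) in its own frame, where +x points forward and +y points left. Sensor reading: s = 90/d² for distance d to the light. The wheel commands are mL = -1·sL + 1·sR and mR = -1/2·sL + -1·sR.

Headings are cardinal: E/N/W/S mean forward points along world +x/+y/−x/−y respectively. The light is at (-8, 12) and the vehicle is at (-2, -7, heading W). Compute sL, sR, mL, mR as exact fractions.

45/208 9/34 171/3536 -2637/7072

left sensor world pos  = (-4, -8); dL² = 416
right sensor world pos = (-4, -6); dR² = 340
sL = 90/416 = 45/208
sR = 90/340 = 9/34
mL = -1·sL + 1·sR = 171/3536
mR = -1/2·sL + -1·sR = -2637/7072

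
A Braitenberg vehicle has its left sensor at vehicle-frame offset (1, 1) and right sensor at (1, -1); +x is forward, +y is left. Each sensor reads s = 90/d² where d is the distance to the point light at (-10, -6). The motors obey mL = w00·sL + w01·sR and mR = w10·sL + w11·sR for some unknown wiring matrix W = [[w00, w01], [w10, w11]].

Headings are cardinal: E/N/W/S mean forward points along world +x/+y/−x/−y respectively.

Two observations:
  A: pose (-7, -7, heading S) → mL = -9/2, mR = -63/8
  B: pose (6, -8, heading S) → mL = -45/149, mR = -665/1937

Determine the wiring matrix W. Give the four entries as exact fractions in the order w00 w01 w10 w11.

-1 0 -1/2 -1/2

obs A: pose=(-7,-7,S) → sL=9/2, sR=45/4, mL=-9/2, mR=-63/8
obs B: pose=(6,-8,S) → sL=45/149, sR=5/13, mL=-45/149, mR=-665/1937
sensor matrix S = [[9/2, 45/4], [45/149, 5/13]]; det S = -12915/7748
solve [mL_A; mL_B] = S·[w00; w01] and [mR_A; mR_B] = S·[w10; w11]:
  w00 = -1, w01 = 0, w10 = -1/2, w11 = -1/2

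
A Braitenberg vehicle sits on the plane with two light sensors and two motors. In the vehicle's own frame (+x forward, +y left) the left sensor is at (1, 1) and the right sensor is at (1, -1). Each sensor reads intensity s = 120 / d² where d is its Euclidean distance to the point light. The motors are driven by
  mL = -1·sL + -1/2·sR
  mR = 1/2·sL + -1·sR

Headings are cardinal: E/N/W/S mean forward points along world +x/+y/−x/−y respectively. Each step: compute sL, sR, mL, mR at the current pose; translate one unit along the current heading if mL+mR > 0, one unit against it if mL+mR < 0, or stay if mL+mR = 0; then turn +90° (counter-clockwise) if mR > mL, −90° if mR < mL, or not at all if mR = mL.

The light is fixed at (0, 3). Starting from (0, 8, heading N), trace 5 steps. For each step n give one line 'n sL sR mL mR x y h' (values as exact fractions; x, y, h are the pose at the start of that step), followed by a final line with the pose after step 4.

0 120/37 120/37 -180/37 -60/37 0 8 N
1 12 60/13 -186/13 18/13 0 7 W
2 120/13 40/3 -620/39 -340/39 1 7 S
3 3 6 -6 -9/2 1 8 E
4 120/37 120/37 -180/37 -60/37 0 8 N
final 0 7 W

n=0: pose=(0,8,N); sL=120/37, sR=120/37; mL=-180/37, mR=-60/37; mL+mR=-240/37 → advance -1; mR−mL=120/37 → turn +1·90°
n=1: pose=(0,7,W); sL=12, sR=60/13; mL=-186/13, mR=18/13; mL+mR=-168/13 → advance -1; mR−mL=204/13 → turn +1·90°
n=2: pose=(1,7,S); sL=120/13, sR=40/3; mL=-620/39, mR=-340/39; mL+mR=-320/13 → advance -1; mR−mL=280/39 → turn +1·90°
n=3: pose=(1,8,E); sL=3, sR=6; mL=-6, mR=-9/2; mL+mR=-21/2 → advance -1; mR−mL=3/2 → turn +1·90°
n=4: pose=(0,8,N); sL=120/37, sR=120/37; mL=-180/37, mR=-60/37; mL+mR=-240/37 → advance -1; mR−mL=120/37 → turn +1·90°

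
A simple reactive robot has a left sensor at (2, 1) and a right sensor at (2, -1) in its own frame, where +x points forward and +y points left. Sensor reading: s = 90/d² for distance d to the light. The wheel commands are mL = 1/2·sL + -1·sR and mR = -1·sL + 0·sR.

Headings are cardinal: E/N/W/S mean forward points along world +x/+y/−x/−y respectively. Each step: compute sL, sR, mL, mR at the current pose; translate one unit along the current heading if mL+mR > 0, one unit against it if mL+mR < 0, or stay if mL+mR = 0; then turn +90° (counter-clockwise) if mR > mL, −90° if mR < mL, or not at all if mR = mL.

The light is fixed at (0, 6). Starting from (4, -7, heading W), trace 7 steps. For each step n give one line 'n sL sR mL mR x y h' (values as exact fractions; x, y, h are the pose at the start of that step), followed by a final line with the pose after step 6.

0 9/20 45/74 -567/1480 -9/20 4 -7 W
1 90/137 90/157 -5265/21509 -90/137 5 -7 N
2 45/109 45/137 -3645/29866 -45/109 5 -8 E
3 90/281 18/53 -2673/14893 -90/281 4 -8 S
4 9/20 45/74 -567/1480 -9/20 4 -7 W
5 90/137 90/157 -5265/21509 -90/137 5 -7 N
6 45/109 45/137 -3645/29866 -45/109 5 -8 E
final 4 -8 S

n=0: pose=(4,-7,W); sL=9/20, sR=45/74; mL=-567/1480, mR=-9/20; mL+mR=-1233/1480 → advance -1; mR−mL=-99/1480 → turn -1·90°
n=1: pose=(5,-7,N); sL=90/137, sR=90/157; mL=-5265/21509, mR=-90/137; mL+mR=-19395/21509 → advance -1; mR−mL=-8865/21509 → turn -1·90°
n=2: pose=(5,-8,E); sL=45/109, sR=45/137; mL=-3645/29866, mR=-45/109; mL+mR=-15975/29866 → advance -1; mR−mL=-8685/29866 → turn -1·90°
n=3: pose=(4,-8,S); sL=90/281, sR=18/53; mL=-2673/14893, mR=-90/281; mL+mR=-7443/14893 → advance -1; mR−mL=-2097/14893 → turn -1·90°
n=4: pose=(4,-7,W); sL=9/20, sR=45/74; mL=-567/1480, mR=-9/20; mL+mR=-1233/1480 → advance -1; mR−mL=-99/1480 → turn -1·90°
n=5: pose=(5,-7,N); sL=90/137, sR=90/157; mL=-5265/21509, mR=-90/137; mL+mR=-19395/21509 → advance -1; mR−mL=-8865/21509 → turn -1·90°
n=6: pose=(5,-8,E); sL=45/109, sR=45/137; mL=-3645/29866, mR=-45/109; mL+mR=-15975/29866 → advance -1; mR−mL=-8685/29866 → turn -1·90°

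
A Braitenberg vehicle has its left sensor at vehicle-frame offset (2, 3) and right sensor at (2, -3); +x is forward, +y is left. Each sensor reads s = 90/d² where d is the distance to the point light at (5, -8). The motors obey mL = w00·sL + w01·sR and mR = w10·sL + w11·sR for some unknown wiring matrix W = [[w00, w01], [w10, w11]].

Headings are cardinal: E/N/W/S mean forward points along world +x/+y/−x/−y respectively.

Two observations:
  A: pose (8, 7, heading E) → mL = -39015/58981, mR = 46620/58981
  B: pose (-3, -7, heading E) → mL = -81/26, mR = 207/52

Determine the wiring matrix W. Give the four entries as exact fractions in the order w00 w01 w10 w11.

obs A: pose=(8,7,E) → sL=90/349, sR=90/169, mL=-39015/58981, mR=46620/58981
obs B: pose=(-3,-7,E) → sL=45/26, sR=9/4, mL=-81/26, mR=207/52
sensor matrix S = [[90/349, 90/169], [45/26, 9/4]]; det S = -523665/1533506
solve [mL_A; mL_B] = S·[w00; w01] and [mR_A; mR_B] = S·[w10; w11]:
  w00 = -1/2, w01 = -1, w10 = 1, w11 = 1

-1/2 -1 1 1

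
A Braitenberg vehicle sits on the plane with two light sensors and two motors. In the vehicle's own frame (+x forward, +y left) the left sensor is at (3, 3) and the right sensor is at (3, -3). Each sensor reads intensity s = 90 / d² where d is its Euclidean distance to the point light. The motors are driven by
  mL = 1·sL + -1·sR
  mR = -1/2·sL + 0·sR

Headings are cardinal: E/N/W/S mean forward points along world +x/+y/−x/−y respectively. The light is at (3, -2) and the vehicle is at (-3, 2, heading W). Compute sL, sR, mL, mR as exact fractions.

left sensor world pos  = (-6, -1); dL² = 82
right sensor world pos = (-6, 5); dR² = 130
sL = 90/82 = 45/41
sR = 90/130 = 9/13
mL = 1·sL + -1·sR = 216/533
mR = -1/2·sL + 0·sR = -45/82

45/41 9/13 216/533 -45/82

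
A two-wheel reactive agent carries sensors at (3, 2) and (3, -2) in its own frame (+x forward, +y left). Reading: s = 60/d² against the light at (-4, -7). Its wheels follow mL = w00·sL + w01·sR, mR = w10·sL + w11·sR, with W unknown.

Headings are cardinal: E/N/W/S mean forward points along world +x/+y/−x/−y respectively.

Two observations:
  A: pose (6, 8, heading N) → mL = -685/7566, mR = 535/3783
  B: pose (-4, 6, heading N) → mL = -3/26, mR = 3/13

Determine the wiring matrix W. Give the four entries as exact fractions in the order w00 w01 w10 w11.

-1 1/2 1/2 1/2

obs A: pose=(6,8,N) → sL=15/97, sR=5/39, mL=-685/7566, mR=535/3783
obs B: pose=(-4,6,N) → sL=3/13, sR=3/13, mL=-3/26, mR=3/13
sensor matrix S = [[15/97, 5/39], [3/13, 3/13]]; det S = 100/16393
solve [mL_A; mL_B] = S·[w00; w01] and [mR_A; mR_B] = S·[w10; w11]:
  w00 = -1, w01 = 1/2, w10 = 1/2, w11 = 1/2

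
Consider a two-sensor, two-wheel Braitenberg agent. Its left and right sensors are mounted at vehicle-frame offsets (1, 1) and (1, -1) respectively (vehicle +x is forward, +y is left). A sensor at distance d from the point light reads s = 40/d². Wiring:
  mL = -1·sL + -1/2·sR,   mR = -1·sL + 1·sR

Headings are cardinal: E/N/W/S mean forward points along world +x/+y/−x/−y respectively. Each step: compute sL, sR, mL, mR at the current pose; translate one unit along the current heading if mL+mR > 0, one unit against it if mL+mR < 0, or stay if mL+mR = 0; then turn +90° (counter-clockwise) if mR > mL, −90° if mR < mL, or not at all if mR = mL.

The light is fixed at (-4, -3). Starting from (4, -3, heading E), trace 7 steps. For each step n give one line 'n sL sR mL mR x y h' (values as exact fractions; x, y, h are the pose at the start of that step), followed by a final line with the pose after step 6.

0 20/41 20/41 -30/41 0 4 -3 E
1 40/37 8/13 -668/481 -224/481 3 -3 N
2 1 10/9 -14/9 1/9 3 -4 W
3 8/17 40/53 -764/901 256/901 4 -4 S
4 20/41 20/41 -30/41 0 4 -3 E
5 40/37 8/13 -668/481 -224/481 3 -3 N
6 1 10/9 -14/9 1/9 3 -4 W
final 4 -4 S

n=0: pose=(4,-3,E); sL=20/41, sR=20/41; mL=-30/41, mR=0; mL+mR=-30/41 → advance -1; mR−mL=30/41 → turn +1·90°
n=1: pose=(3,-3,N); sL=40/37, sR=8/13; mL=-668/481, mR=-224/481; mL+mR=-892/481 → advance -1; mR−mL=12/13 → turn +1·90°
n=2: pose=(3,-4,W); sL=1, sR=10/9; mL=-14/9, mR=1/9; mL+mR=-13/9 → advance -1; mR−mL=5/3 → turn +1·90°
n=3: pose=(4,-4,S); sL=8/17, sR=40/53; mL=-764/901, mR=256/901; mL+mR=-508/901 → advance -1; mR−mL=60/53 → turn +1·90°
n=4: pose=(4,-3,E); sL=20/41, sR=20/41; mL=-30/41, mR=0; mL+mR=-30/41 → advance -1; mR−mL=30/41 → turn +1·90°
n=5: pose=(3,-3,N); sL=40/37, sR=8/13; mL=-668/481, mR=-224/481; mL+mR=-892/481 → advance -1; mR−mL=12/13 → turn +1·90°
n=6: pose=(3,-4,W); sL=1, sR=10/9; mL=-14/9, mR=1/9; mL+mR=-13/9 → advance -1; mR−mL=5/3 → turn +1·90°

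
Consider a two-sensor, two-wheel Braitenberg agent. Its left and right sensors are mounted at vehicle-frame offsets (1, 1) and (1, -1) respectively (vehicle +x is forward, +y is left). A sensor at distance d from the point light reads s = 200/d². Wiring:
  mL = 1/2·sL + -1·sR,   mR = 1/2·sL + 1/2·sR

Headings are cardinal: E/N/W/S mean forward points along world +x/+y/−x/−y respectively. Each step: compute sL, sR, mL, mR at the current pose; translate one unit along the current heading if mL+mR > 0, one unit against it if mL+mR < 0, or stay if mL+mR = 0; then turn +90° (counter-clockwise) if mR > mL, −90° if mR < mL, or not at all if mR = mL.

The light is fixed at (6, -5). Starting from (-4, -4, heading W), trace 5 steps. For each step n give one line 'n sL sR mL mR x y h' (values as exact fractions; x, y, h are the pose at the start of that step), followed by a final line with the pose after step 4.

n=0: pose=(-4,-4,W); sL=200/121, sR=8/5; mL=-468/605, mR=984/605; mL+mR=516/605 → advance +1; mR−mL=12/5 → turn +1·90°
n=1: pose=(-5,-4,S); sL=2, sR=25/18; mL=-7/18, mR=61/36; mL+mR=47/36 → advance +1; mR−mL=25/12 → turn +1·90°
n=2: pose=(-5,-5,E); sL=200/101, sR=200/101; mL=-100/101, mR=200/101; mL+mR=100/101 → advance +1; mR−mL=300/101 → turn +1·90°
n=3: pose=(-4,-5,N); sL=100/61, sR=100/41; mL=-4050/2501, mR=5100/2501; mL+mR=1050/2501 → advance +1; mR−mL=150/41 → turn +1·90°
n=4: pose=(-4,-4,W); sL=200/121, sR=8/5; mL=-468/605, mR=984/605; mL+mR=516/605 → advance +1; mR−mL=12/5 → turn +1·90°

0 200/121 8/5 -468/605 984/605 -4 -4 W
1 2 25/18 -7/18 61/36 -5 -4 S
2 200/101 200/101 -100/101 200/101 -5 -5 E
3 100/61 100/41 -4050/2501 5100/2501 -4 -5 N
4 200/121 8/5 -468/605 984/605 -4 -4 W
final -5 -4 S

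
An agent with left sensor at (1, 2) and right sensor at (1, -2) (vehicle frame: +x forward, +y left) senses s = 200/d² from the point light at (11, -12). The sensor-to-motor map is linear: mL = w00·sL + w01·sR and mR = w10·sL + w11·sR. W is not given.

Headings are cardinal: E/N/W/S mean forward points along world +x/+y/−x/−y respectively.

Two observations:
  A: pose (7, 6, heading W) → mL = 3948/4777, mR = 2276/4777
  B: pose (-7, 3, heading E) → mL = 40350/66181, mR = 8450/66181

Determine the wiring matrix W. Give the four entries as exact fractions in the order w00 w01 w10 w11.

1/2 1 1 -1/2

obs A: pose=(7,6,W) → sL=200/281, sR=8/17, mL=3948/4777, mR=2276/4777
obs B: pose=(-7,3,E) → sL=100/289, sR=100/229, mL=40350/66181, mR=8450/66181
sensor matrix S = [[200/281, 8/17], [100/289, 100/229]]; det S = 46780800/316146637
solve [mL_A; mL_B] = S·[w00; w01] and [mR_A; mR_B] = S·[w10; w11]:
  w00 = 1/2, w01 = 1, w10 = 1, w11 = -1/2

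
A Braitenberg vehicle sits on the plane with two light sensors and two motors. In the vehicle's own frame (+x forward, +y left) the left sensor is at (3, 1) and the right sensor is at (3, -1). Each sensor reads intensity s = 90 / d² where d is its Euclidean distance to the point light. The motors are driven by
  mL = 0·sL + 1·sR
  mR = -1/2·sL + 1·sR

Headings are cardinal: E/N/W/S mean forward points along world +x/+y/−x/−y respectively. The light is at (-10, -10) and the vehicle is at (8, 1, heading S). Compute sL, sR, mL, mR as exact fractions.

left sensor world pos  = (9, -2); dL² = 425
right sensor world pos = (7, -2); dR² = 353
sL = 90/425 = 18/85
sR = 90/353 = 90/353
mL = 0·sL + 1·sR = 90/353
mR = -1/2·sL + 1·sR = 4473/30005

18/85 90/353 90/353 4473/30005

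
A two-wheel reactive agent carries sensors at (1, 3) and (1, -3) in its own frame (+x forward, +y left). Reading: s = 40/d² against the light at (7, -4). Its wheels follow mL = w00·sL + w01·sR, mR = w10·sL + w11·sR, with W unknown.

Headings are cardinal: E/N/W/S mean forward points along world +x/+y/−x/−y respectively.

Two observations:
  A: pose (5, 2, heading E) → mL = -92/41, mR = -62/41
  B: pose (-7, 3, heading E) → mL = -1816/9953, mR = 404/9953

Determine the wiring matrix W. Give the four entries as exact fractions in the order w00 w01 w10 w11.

obs A: pose=(5,2,E) → sL=20/41, sR=4, mL=-92/41, mR=-62/41
obs B: pose=(-7,3,E) → sL=40/269, sR=8/37, mL=-1816/9953, mR=404/9953
sensor matrix S = [[20/41, 4], [40/269, 8/37]]; det S = -199680/408073
solve [mL_A; mL_B] = S·[w00; w01] and [mR_A; mR_B] = S·[w10; w11]:
  w00 = -1/2, w01 = -1/2, w10 = 1, w11 = -1/2

-1/2 -1/2 1 -1/2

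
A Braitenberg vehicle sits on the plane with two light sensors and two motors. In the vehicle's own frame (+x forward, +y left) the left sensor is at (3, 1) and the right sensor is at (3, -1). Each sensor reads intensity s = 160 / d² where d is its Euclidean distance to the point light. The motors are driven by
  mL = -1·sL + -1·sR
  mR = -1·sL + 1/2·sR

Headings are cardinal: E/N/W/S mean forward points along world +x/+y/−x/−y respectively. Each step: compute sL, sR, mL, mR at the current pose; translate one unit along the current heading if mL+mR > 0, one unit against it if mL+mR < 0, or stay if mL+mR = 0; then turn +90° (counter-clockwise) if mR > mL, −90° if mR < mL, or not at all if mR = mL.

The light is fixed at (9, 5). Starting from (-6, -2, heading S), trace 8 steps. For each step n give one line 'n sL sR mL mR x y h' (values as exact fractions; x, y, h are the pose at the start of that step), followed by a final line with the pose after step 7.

0 20/37 40/89 -3260/3293 -1040/3293 -6 -2 S
1 160/169 160/193 -57920/32617 -17360/32617 -6 -1 E
2 80/149 80/117 -21280/17433 -3400/17433 -7 -1 N
3 32/85 160/397 -26304/33745 -5904/33745 -7 -2 W
4 20/37 40/89 -3260/3293 -1040/3293 -6 -2 S
5 160/169 160/193 -57920/32617 -17360/32617 -6 -1 E
6 80/149 80/117 -21280/17433 -3400/17433 -7 -1 N
7 32/85 160/397 -26304/33745 -5904/33745 -7 -2 W
final -6 -2 S

n=0: pose=(-6,-2,S); sL=20/37, sR=40/89; mL=-3260/3293, mR=-1040/3293; mL+mR=-4300/3293 → advance -1; mR−mL=60/89 → turn +1·90°
n=1: pose=(-6,-1,E); sL=160/169, sR=160/193; mL=-57920/32617, mR=-17360/32617; mL+mR=-75280/32617 → advance -1; mR−mL=240/193 → turn +1·90°
n=2: pose=(-7,-1,N); sL=80/149, sR=80/117; mL=-21280/17433, mR=-3400/17433; mL+mR=-24680/17433 → advance -1; mR−mL=40/39 → turn +1·90°
n=3: pose=(-7,-2,W); sL=32/85, sR=160/397; mL=-26304/33745, mR=-5904/33745; mL+mR=-32208/33745 → advance -1; mR−mL=240/397 → turn +1·90°
n=4: pose=(-6,-2,S); sL=20/37, sR=40/89; mL=-3260/3293, mR=-1040/3293; mL+mR=-4300/3293 → advance -1; mR−mL=60/89 → turn +1·90°
n=5: pose=(-6,-1,E); sL=160/169, sR=160/193; mL=-57920/32617, mR=-17360/32617; mL+mR=-75280/32617 → advance -1; mR−mL=240/193 → turn +1·90°
n=6: pose=(-7,-1,N); sL=80/149, sR=80/117; mL=-21280/17433, mR=-3400/17433; mL+mR=-24680/17433 → advance -1; mR−mL=40/39 → turn +1·90°
n=7: pose=(-7,-2,W); sL=32/85, sR=160/397; mL=-26304/33745, mR=-5904/33745; mL+mR=-32208/33745 → advance -1; mR−mL=240/397 → turn +1·90°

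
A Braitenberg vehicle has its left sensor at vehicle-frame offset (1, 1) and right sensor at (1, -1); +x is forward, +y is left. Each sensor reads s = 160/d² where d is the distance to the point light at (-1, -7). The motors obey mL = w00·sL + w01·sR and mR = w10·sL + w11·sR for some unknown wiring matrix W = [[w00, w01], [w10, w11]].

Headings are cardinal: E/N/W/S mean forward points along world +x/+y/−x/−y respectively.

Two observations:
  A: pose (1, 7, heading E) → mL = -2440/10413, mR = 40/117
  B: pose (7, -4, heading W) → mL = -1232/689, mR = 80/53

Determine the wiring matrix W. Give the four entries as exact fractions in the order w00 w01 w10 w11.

obs A: pose=(1,7,E) → sL=80/117, sR=80/89, mL=-2440/10413, mR=40/117
obs B: pose=(7,-4,W) → sL=160/53, sR=32/13, mL=-1232/689, mR=80/53
sensor matrix S = [[80/117, 80/89], [160/53, 32/13]]; det S = -7393280/7174557
solve [mL_A; mL_B] = S·[w00; w01] and [mR_A; mR_B] = S·[w10; w11]:
  w00 = -1, w01 = 1/2, w10 = 1/2, w11 = 0

-1 1/2 1/2 0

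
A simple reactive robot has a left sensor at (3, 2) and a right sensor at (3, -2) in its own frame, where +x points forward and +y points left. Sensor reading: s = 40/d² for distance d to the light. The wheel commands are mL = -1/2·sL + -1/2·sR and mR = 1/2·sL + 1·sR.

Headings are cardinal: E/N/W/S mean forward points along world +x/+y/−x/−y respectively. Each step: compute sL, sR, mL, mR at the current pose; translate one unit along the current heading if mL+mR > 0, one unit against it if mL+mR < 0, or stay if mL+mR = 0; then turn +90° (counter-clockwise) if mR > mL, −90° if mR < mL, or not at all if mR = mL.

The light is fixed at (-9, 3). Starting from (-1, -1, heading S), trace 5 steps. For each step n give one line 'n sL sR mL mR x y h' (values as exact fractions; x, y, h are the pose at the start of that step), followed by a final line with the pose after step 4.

n=0: pose=(-1,-1,S); sL=40/149, sR=8/17; mL=-936/2533, mR=1532/2533; mL+mR=4/17 → advance +1; mR−mL=2468/2533 → turn +1·90°
n=1: pose=(-1,-2,E); sL=4/13, sR=4/17; mL=-60/221, mR=86/221; mL+mR=2/17 → advance +1; mR−mL=146/221 → turn +1·90°
n=2: pose=(0,-2,N); sL=40/53, sR=8/25; mL=-712/1325, mR=924/1325; mL+mR=4/25 → advance +1; mR−mL=1636/1325 → turn +1·90°
n=3: pose=(0,-1,W); sL=5/9, sR=1; mL=-7/9, mR=23/18; mL+mR=1/2 → advance +1; mR−mL=37/18 → turn +1·90°
n=4: pose=(-1,-1,S); sL=40/149, sR=8/17; mL=-936/2533, mR=1532/2533; mL+mR=4/17 → advance +1; mR−mL=2468/2533 → turn +1·90°

0 40/149 8/17 -936/2533 1532/2533 -1 -1 S
1 4/13 4/17 -60/221 86/221 -1 -2 E
2 40/53 8/25 -712/1325 924/1325 0 -2 N
3 5/9 1 -7/9 23/18 0 -1 W
4 40/149 8/17 -936/2533 1532/2533 -1 -1 S
final -1 -2 E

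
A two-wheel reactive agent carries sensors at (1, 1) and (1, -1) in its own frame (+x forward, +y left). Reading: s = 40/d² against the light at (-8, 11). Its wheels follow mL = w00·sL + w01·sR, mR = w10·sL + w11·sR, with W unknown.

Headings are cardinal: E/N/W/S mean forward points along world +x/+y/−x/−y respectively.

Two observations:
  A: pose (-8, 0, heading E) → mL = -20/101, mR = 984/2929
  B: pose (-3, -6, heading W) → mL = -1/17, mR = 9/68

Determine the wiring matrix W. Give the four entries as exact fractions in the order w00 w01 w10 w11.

obs A: pose=(-8,0,E) → sL=40/101, sR=8/29, mL=-20/101, mR=984/2929
obs B: pose=(-3,-6,W) → sL=2/17, sR=5/34, mL=-1/17, mR=9/68
sensor matrix S = [[40/101, 8/29], [2/17, 5/34]]; det S = 1284/49793
solve [mL_A; mL_B] = S·[w00; w01] and [mR_A; mR_B] = S·[w10; w11]:
  w00 = -1/2, w01 = 0, w10 = 1/2, w11 = 1/2

-1/2 0 1/2 1/2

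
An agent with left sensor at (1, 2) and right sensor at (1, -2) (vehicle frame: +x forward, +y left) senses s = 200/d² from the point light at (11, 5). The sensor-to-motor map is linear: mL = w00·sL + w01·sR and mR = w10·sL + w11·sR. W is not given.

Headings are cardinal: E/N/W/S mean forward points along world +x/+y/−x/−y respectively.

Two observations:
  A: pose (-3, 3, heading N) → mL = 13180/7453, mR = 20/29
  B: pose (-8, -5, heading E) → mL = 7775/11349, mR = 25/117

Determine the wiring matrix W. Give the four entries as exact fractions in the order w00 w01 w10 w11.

obs A: pose=(-3,3,N) → sL=200/257, sR=40/29, mL=13180/7453, mR=20/29
obs B: pose=(-8,-5,E) → sL=50/97, sR=50/117, mL=7775/11349, mR=25/117
sensor matrix S = [[200/257, 40/29], [50/97, 50/117]]; det S = -32008000/84584097
solve [mL_A; mL_B] = S·[w00; w01] and [mR_A; mR_B] = S·[w10; w11]:
  w00 = 1/2, w01 = 1, w10 = 0, w11 = 1/2

1/2 1 0 1/2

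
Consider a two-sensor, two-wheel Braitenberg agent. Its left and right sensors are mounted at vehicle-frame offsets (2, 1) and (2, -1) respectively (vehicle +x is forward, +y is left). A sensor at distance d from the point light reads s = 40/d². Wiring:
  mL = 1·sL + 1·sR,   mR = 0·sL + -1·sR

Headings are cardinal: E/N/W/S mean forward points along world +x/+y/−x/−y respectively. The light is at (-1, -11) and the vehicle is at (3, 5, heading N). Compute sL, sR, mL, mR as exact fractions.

40/333 40/349 27280/116217 -40/349

left sensor world pos  = (2, 7); dL² = 333
right sensor world pos = (4, 7); dR² = 349
sL = 40/333 = 40/333
sR = 40/349 = 40/349
mL = 1·sL + 1·sR = 27280/116217
mR = 0·sL + -1·sR = -40/349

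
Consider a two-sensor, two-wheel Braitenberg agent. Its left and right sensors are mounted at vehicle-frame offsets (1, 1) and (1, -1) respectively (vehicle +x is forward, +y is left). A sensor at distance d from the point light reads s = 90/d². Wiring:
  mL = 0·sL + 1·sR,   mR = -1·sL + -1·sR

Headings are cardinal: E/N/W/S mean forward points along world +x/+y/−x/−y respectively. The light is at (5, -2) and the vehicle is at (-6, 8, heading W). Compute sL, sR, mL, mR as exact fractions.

left sensor world pos  = (-7, 7); dL² = 225
right sensor world pos = (-7, 9); dR² = 265
sL = 90/225 = 2/5
sR = 90/265 = 18/53
mL = 0·sL + 1·sR = 18/53
mR = -1·sL + -1·sR = -196/265

2/5 18/53 18/53 -196/265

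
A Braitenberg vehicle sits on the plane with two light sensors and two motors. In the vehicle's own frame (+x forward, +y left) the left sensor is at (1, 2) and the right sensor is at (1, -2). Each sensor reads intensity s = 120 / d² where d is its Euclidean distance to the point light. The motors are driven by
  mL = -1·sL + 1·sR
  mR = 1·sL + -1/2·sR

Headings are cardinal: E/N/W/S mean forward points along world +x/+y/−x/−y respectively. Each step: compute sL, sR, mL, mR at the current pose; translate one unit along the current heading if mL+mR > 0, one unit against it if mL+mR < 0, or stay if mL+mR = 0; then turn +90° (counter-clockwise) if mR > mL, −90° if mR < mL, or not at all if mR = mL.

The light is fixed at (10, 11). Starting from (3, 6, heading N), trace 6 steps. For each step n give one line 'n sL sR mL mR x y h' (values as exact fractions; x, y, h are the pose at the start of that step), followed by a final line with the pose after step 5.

n=0: pose=(3,6,N); sL=120/97, sR=120/41; mL=6720/3977, mR=-900/3977; mL+mR=60/41 → advance +1; mR−mL=-7620/3977 → turn -1·90°
n=1: pose=(3,7,E); sL=3, sR=5/3; mL=-4/3, mR=13/6; mL+mR=5/6 → advance +1; mR−mL=7/2 → turn +1·90°
n=2: pose=(4,7,N); sL=120/73, sR=24/5; mL=1152/365, mR=-276/365; mL+mR=12/5 → advance +1; mR−mL=-1428/365 → turn -1·90°
n=3: pose=(4,8,E); sL=60/13, sR=12/5; mL=-144/65, mR=222/65; mL+mR=6/5 → advance +1; mR−mL=366/65 → turn +1·90°
n=4: pose=(5,8,N); sL=120/53, sR=120/13; mL=4800/689, mR=-1620/689; mL+mR=60/13 → advance +1; mR−mL=-6420/689 → turn -1·90°
n=5: pose=(5,9,E); sL=15/2, sR=15/4; mL=-15/4, mR=45/8; mL+mR=15/8 → advance +1; mR−mL=75/8 → turn +1·90°

0 120/97 120/41 6720/3977 -900/3977 3 6 N
1 3 5/3 -4/3 13/6 3 7 E
2 120/73 24/5 1152/365 -276/365 4 7 N
3 60/13 12/5 -144/65 222/65 4 8 E
4 120/53 120/13 4800/689 -1620/689 5 8 N
5 15/2 15/4 -15/4 45/8 5 9 E
final 6 9 N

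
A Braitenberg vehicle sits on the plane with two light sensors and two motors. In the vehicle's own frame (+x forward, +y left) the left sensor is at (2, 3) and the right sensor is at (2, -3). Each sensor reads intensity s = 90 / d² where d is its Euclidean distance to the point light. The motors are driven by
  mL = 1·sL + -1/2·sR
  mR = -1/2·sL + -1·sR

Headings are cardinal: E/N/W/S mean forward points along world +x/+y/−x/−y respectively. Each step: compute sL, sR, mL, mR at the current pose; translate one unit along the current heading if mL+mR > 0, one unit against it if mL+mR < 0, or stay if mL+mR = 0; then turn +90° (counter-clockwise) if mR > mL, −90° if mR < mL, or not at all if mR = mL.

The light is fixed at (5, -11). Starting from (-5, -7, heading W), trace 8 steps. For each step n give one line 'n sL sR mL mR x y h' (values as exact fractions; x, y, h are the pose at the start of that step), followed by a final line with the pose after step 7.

n=0: pose=(-5,-7,W); sL=18/29, sR=90/193; mL=2169/5597, mR=-4347/5597; mL+mR=-2178/5597 → advance -1; mR−mL=-6516/5597 → turn -1·90°
n=1: pose=(-4,-7,N); sL=1/2, sR=5/4; mL=-1/8, mR=-3/2; mL+mR=-13/8 → advance -1; mR−mL=-11/8 → turn -1·90°
n=2: pose=(-4,-8,E); sL=18/17, sR=90/49; mL=117/833, mR=-1971/833; mL+mR=-1854/833 → advance -1; mR−mL=-2088/833 → turn -1·90°
n=3: pose=(-5,-8,S); sL=9/5, sR=9/17; mL=261/170, mR=-243/170; mL+mR=9/85 → advance +1; mR−mL=-252/85 → turn -1·90°
n=4: pose=(-5,-9,W); sL=18/29, sR=90/169; mL=1737/4901, mR=-4131/4901; mL+mR=-2394/4901 → advance -1; mR−mL=-5868/4901 → turn -1·90°
n=5: pose=(-4,-9,N); sL=9/16, sR=45/26; mL=-63/208, mR=-837/416; mL+mR=-963/416 → advance -1; mR−mL=-711/416 → turn -1·90°
n=6: pose=(-4,-10,E); sL=18/13, sR=90/53; mL=369/689, mR=-1647/689; mL+mR=-1278/689 → advance -1; mR−mL=-2016/689 → turn -1·90°
n=7: pose=(-5,-10,S); sL=9/5, sR=9/17; mL=261/170, mR=-243/170; mL+mR=9/85 → advance +1; mR−mL=-252/85 → turn -1·90°

0 18/29 90/193 2169/5597 -4347/5597 -5 -7 W
1 1/2 5/4 -1/8 -3/2 -4 -7 N
2 18/17 90/49 117/833 -1971/833 -4 -8 E
3 9/5 9/17 261/170 -243/170 -5 -8 S
4 18/29 90/169 1737/4901 -4131/4901 -5 -9 W
5 9/16 45/26 -63/208 -837/416 -4 -9 N
6 18/13 90/53 369/689 -1647/689 -4 -10 E
7 9/5 9/17 261/170 -243/170 -5 -10 S
final -5 -11 W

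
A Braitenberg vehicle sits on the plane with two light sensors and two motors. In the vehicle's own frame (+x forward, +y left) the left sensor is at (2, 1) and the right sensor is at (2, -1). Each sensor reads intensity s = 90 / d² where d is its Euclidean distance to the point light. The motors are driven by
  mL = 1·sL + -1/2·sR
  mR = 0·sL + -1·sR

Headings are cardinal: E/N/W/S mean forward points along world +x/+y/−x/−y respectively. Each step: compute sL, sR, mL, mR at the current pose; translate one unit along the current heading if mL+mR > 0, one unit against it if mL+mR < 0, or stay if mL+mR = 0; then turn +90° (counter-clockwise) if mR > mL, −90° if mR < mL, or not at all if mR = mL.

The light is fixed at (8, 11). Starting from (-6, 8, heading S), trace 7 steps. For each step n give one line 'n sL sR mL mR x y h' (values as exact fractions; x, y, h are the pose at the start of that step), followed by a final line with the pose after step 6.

n=0: pose=(-6,8,S); sL=45/97, sR=9/25; mL=1377/4850, mR=-9/25; mL+mR=-369/4850 → advance -1; mR−mL=-3123/4850 → turn -1·90°
n=1: pose=(-6,9,W); sL=18/53, sR=90/257; mL=2241/13621, mR=-90/257; mL+mR=-2529/13621 → advance -1; mR−mL=-7011/13621 → turn -1·90°
n=2: pose=(-5,9,N); sL=45/98, sR=5/8; mL=115/784, mR=-5/8; mL+mR=-375/784 → advance -1; mR−mL=-605/784 → turn -1·90°
n=3: pose=(-5,8,E); sL=18/25, sR=90/137; mL=1341/3425, mR=-90/137; mL+mR=-909/3425 → advance -1; mR−mL=-3591/3425 → turn -1·90°
n=4: pose=(-6,8,S); sL=45/97, sR=9/25; mL=1377/4850, mR=-9/25; mL+mR=-369/4850 → advance -1; mR−mL=-3123/4850 → turn -1·90°
n=5: pose=(-6,9,W); sL=18/53, sR=90/257; mL=2241/13621, mR=-90/257; mL+mR=-2529/13621 → advance -1; mR−mL=-7011/13621 → turn -1·90°
n=6: pose=(-5,9,N); sL=45/98, sR=5/8; mL=115/784, mR=-5/8; mL+mR=-375/784 → advance -1; mR−mL=-605/784 → turn -1·90°

0 45/97 9/25 1377/4850 -9/25 -6 8 S
1 18/53 90/257 2241/13621 -90/257 -6 9 W
2 45/98 5/8 115/784 -5/8 -5 9 N
3 18/25 90/137 1341/3425 -90/137 -5 8 E
4 45/97 9/25 1377/4850 -9/25 -6 8 S
5 18/53 90/257 2241/13621 -90/257 -6 9 W
6 45/98 5/8 115/784 -5/8 -5 9 N
final -5 8 E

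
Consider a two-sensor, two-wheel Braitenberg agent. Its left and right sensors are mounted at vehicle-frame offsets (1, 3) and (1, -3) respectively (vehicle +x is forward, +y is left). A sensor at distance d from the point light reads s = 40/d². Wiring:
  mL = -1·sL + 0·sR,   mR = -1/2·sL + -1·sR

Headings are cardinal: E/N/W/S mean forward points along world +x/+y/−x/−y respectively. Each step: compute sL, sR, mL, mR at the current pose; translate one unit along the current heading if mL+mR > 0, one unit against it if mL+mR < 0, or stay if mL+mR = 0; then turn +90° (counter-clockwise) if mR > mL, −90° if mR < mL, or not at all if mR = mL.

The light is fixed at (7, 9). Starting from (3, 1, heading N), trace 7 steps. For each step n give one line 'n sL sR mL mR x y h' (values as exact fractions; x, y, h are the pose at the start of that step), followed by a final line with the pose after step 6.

0 20/49 4/5 -20/49 -246/245 3 1 N
1 8/9 40/153 -8/9 -12/17 3 0 E
2 5/16 10/17 -5/16 -405/544 2 0 N
3 8/13 8/37 -8/13 -252/481 2 -1 E
4 20/81 4/9 -20/81 -46/81 1 -1 N
5 40/89 40/221 -40/89 -7980/19669 1 -2 E
6 1/5 10/29 -1/5 -129/290 0 -2 N
final 0 -3 E

n=0: pose=(3,1,N); sL=20/49, sR=4/5; mL=-20/49, mR=-246/245; mL+mR=-346/245 → advance -1; mR−mL=-146/245 → turn -1·90°
n=1: pose=(3,0,E); sL=8/9, sR=40/153; mL=-8/9, mR=-12/17; mL+mR=-244/153 → advance -1; mR−mL=28/153 → turn +1·90°
n=2: pose=(2,0,N); sL=5/16, sR=10/17; mL=-5/16, mR=-405/544; mL+mR=-575/544 → advance -1; mR−mL=-235/544 → turn -1·90°
n=3: pose=(2,-1,E); sL=8/13, sR=8/37; mL=-8/13, mR=-252/481; mL+mR=-548/481 → advance -1; mR−mL=44/481 → turn +1·90°
n=4: pose=(1,-1,N); sL=20/81, sR=4/9; mL=-20/81, mR=-46/81; mL+mR=-22/27 → advance -1; mR−mL=-26/81 → turn -1·90°
n=5: pose=(1,-2,E); sL=40/89, sR=40/221; mL=-40/89, mR=-7980/19669; mL+mR=-16820/19669 → advance -1; mR−mL=860/19669 → turn +1·90°
n=6: pose=(0,-2,N); sL=1/5, sR=10/29; mL=-1/5, mR=-129/290; mL+mR=-187/290 → advance -1; mR−mL=-71/290 → turn -1·90°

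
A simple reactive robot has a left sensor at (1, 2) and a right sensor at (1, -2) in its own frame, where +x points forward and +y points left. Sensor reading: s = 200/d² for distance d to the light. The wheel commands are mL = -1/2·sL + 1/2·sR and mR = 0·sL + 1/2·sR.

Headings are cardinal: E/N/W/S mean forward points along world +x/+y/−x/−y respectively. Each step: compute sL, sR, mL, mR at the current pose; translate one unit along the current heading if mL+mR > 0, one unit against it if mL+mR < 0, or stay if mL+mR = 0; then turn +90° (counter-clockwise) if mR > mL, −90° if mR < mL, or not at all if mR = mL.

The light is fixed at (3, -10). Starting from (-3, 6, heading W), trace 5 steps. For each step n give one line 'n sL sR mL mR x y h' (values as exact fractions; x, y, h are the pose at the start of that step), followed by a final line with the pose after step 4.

0 40/49 200/373 -2560/18277 100/373 -3 6 W
1 4/5 100/153 -56/765 50/153 -4 6 S
2 8/13 40/41 96/533 20/41 -4 5 E
3 5/8 25/34 15/272 25/68 -3 5 N
4 40/49 200/373 -2560/18277 100/373 -3 6 W
final -4 6 S

n=0: pose=(-3,6,W); sL=40/49, sR=200/373; mL=-2560/18277, mR=100/373; mL+mR=2340/18277 → advance +1; mR−mL=20/49 → turn +1·90°
n=1: pose=(-4,6,S); sL=4/5, sR=100/153; mL=-56/765, mR=50/153; mL+mR=194/765 → advance +1; mR−mL=2/5 → turn +1·90°
n=2: pose=(-4,5,E); sL=8/13, sR=40/41; mL=96/533, mR=20/41; mL+mR=356/533 → advance +1; mR−mL=4/13 → turn +1·90°
n=3: pose=(-3,5,N); sL=5/8, sR=25/34; mL=15/272, mR=25/68; mL+mR=115/272 → advance +1; mR−mL=5/16 → turn +1·90°
n=4: pose=(-3,6,W); sL=40/49, sR=200/373; mL=-2560/18277, mR=100/373; mL+mR=2340/18277 → advance +1; mR−mL=20/49 → turn +1·90°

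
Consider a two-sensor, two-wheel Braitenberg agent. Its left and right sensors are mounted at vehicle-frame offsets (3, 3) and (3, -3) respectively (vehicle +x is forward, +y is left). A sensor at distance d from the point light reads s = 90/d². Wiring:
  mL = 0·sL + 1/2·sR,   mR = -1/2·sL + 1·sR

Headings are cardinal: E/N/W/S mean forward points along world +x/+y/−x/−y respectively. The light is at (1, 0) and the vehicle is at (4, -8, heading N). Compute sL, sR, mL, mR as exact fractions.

18/5 90/61 45/61 -99/305

left sensor world pos  = (1, -5); dL² = 25
right sensor world pos = (7, -5); dR² = 61
sL = 90/25 = 18/5
sR = 90/61 = 90/61
mL = 0·sL + 1/2·sR = 45/61
mR = -1/2·sL + 1·sR = -99/305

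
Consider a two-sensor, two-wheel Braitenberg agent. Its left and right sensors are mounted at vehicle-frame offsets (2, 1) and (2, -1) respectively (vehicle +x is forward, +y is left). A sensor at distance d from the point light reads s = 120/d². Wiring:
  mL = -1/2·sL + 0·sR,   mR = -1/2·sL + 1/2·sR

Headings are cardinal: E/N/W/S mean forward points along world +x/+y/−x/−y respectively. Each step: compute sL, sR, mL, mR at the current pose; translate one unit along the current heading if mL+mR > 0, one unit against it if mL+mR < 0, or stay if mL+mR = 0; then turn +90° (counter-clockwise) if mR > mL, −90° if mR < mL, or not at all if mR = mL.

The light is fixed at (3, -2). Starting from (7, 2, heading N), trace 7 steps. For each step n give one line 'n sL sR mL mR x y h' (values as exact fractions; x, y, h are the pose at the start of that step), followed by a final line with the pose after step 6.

0 8/3 120/61 -4/3 -64/183 7 2 N
1 15 6 -15/2 -9/2 7 1 W
2 120/37 120/17 -60/37 1200/629 8 1 S
3 60/29 12/5 -30/29 24/145 8 0 E
4 24/5 120/41 -12/5 -192/205 7 0 N
5 30 15 -15 -15/2 7 -1 W
6 120/37 120/17 -60/37 1200/629 8 -1 S
final 8 -2 E

n=0: pose=(7,2,N); sL=8/3, sR=120/61; mL=-4/3, mR=-64/183; mL+mR=-308/183 → advance -1; mR−mL=60/61 → turn +1·90°
n=1: pose=(7,1,W); sL=15, sR=6; mL=-15/2, mR=-9/2; mL+mR=-12 → advance -1; mR−mL=3 → turn +1·90°
n=2: pose=(8,1,S); sL=120/37, sR=120/17; mL=-60/37, mR=1200/629; mL+mR=180/629 → advance +1; mR−mL=60/17 → turn +1·90°
n=3: pose=(8,0,E); sL=60/29, sR=12/5; mL=-30/29, mR=24/145; mL+mR=-126/145 → advance -1; mR−mL=6/5 → turn +1·90°
n=4: pose=(7,0,N); sL=24/5, sR=120/41; mL=-12/5, mR=-192/205; mL+mR=-684/205 → advance -1; mR−mL=60/41 → turn +1·90°
n=5: pose=(7,-1,W); sL=30, sR=15; mL=-15, mR=-15/2; mL+mR=-45/2 → advance -1; mR−mL=15/2 → turn +1·90°
n=6: pose=(8,-1,S); sL=120/37, sR=120/17; mL=-60/37, mR=1200/629; mL+mR=180/629 → advance +1; mR−mL=60/17 → turn +1·90°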